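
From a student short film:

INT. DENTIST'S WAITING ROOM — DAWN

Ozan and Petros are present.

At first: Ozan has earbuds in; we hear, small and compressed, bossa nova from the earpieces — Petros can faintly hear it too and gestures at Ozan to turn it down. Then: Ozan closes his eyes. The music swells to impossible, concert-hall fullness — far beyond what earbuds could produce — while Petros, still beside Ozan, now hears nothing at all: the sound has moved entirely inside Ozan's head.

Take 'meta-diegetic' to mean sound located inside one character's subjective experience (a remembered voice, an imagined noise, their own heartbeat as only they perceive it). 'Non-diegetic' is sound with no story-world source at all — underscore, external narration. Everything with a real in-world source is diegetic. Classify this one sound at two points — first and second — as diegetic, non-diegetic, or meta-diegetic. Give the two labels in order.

First: the earbuds are a physical source both characters can hear → diegetic.
Second: the music now exists only as Ozan's subjective experience; Petros can no longer hear it → meta-diegetic.

diegetic, meta-diegetic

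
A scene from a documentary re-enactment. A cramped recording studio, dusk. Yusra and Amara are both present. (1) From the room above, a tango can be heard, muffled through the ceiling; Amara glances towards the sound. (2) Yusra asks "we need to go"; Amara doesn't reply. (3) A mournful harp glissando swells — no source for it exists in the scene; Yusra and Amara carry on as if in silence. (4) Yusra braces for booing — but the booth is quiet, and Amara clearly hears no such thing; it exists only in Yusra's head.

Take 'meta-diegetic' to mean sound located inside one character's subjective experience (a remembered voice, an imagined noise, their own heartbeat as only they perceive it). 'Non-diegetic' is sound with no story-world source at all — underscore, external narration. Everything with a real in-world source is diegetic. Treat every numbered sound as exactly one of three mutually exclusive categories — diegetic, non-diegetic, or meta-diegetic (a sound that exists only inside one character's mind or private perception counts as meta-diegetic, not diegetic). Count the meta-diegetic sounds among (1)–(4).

1

(1) the music has an off-screen but real-world source and a character hears it → diegetic.
(2) is diegetic: on-screen dialogue — Yusra speaks and Amara is there to hear.
Sound (3): nothing in the booth produces it and the characters don't hear it — pure soundtrack, so non-diegetic.
(4) is meta-diegetic: Yusra alone 'hears' it — an imagined sound, not present in the space.
Meta-diegetic: (4) — that's 1.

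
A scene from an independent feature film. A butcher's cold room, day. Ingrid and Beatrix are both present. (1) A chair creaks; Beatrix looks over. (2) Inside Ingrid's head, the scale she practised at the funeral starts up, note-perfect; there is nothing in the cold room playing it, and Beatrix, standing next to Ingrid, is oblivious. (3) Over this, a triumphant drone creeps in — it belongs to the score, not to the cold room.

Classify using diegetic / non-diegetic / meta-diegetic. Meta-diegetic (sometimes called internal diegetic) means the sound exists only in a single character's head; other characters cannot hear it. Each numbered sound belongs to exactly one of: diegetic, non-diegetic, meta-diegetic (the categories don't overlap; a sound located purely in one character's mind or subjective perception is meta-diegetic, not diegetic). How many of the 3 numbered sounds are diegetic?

(1) a chair is a real object/event in the scene's world → diegetic.
(2) is meta-diegetic: the music is a memory playing inside Ingrid's mind alone; no real-world source, Beatrix can't hear it.
(3) it has no source in the story world and no character can hear it — it's underscore → non-diegetic.
So 1 of the 3 is diegetic: (1).

1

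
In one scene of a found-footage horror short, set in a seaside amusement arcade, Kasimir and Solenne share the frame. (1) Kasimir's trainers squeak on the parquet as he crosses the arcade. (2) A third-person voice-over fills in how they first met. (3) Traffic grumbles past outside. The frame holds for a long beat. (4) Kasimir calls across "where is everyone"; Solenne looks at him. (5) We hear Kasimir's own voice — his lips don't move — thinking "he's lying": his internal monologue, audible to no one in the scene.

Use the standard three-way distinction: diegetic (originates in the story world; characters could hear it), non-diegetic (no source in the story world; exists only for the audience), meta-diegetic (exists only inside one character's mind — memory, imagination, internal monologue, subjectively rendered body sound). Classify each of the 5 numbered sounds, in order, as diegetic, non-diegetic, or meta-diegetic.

diegetic, non-diegetic, diegetic, diegetic, meta-diegetic

Sound (1): it's the physical sound of Kasimir moving in the space, so diegetic.
(2) is non-diegetic: commentary laid over the scene from outside the fiction.
Sound (3): it's the actual ambient sound of the location, so diegetic.
(4) on-screen dialogue — Kasimir speaks and Solenne is there to hear → diegetic.
(5) internal monologue — inside Kasimir's mind, not spoken into the scene → meta-diegetic.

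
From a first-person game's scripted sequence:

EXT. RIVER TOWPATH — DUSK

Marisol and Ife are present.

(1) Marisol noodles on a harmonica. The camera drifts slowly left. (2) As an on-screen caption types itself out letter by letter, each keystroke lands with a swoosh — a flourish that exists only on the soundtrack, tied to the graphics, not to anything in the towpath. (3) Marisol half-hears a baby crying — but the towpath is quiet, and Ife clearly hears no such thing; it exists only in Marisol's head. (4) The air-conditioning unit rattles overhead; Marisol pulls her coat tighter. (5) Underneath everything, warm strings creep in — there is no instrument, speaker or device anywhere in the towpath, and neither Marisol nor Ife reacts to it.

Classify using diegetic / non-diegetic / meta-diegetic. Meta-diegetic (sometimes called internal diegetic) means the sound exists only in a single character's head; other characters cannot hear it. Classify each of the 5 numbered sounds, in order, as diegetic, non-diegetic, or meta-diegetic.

(1) Marisol is producing the music live, in the story world → diegetic.
(2) sound married to a title/caption — outside the diegesis by definition → non-diegetic.
(3) Marisol alone 'hears' it — an imagined sound, not present in the space → meta-diegetic.
(4) is diegetic: it's the actual ambient sound of the location.
(5) score with no on-screen or off-screen source; it exists for the audience alone → non-diegetic.

diegetic, non-diegetic, meta-diegetic, diegetic, non-diegetic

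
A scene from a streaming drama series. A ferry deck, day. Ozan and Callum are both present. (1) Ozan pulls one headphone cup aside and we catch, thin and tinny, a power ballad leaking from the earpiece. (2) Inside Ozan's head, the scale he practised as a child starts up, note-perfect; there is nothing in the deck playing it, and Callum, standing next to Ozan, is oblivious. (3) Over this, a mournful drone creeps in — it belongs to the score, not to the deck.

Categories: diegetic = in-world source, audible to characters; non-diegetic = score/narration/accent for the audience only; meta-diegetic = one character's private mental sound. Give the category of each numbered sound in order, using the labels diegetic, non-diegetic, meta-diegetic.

(1) is diegetic: it's leaking from a physical pair of headphones in the scene.
Sound (2): remembered music, private to Ozan — Callum is oblivious because it isn't in the room, so meta-diegetic.
Sound (3): it has no source in the story world and no character can hear it — it's underscore, so non-diegetic.

diegetic, meta-diegetic, non-diegetic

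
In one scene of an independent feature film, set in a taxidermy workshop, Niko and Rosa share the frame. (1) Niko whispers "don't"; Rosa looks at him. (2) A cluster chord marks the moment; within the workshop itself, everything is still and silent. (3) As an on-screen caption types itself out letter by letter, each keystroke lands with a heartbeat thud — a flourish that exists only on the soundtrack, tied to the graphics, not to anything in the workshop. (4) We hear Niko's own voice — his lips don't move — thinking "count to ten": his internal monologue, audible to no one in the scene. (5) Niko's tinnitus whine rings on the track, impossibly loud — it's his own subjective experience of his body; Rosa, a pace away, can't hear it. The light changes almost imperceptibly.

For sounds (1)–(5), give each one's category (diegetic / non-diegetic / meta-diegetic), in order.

(1) Niko is a character speaking aloud in the scene → diegetic.
(2) nothing in the scene produces it; it's an accent added for the audience → non-diegetic.
(3) it accompanies on-screen graphics, not anything inside the story world → non-diegetic.
(4) is meta-diegetic: it's Niko's unspoken thought, heard only by the audience via his subjectivity.
(5) point-of-audition from inside Niko's body; not a sound in the room → meta-diegetic.

diegetic, non-diegetic, non-diegetic, meta-diegetic, meta-diegetic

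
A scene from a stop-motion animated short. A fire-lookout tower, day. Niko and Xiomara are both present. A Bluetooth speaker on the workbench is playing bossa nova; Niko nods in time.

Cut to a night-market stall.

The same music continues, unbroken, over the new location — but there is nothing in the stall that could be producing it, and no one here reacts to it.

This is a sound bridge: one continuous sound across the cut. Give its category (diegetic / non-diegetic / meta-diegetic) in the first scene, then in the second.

diegetic, non-diegetic

Scene one: a Bluetooth speaker is an on-screen source and Niko reacts to it → diegetic.
Scene two: there is no source in the stall and no one hears it — it's now underscore → non-diegetic.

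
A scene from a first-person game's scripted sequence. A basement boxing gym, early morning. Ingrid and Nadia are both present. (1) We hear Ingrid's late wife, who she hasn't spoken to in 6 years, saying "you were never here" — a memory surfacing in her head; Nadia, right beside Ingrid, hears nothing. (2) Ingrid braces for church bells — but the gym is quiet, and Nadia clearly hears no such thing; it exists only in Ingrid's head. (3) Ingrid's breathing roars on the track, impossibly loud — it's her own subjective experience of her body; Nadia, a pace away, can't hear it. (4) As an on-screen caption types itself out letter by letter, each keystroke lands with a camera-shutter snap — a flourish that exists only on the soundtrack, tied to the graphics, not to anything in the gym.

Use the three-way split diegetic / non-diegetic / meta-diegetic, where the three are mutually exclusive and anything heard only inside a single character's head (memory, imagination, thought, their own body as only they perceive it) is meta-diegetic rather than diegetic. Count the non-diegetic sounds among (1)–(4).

1

(1) is meta-diegetic: the voice is a memory playing only inside Ingrid's mind; Nadia can't hear it.
(2) the sound is imagined by Ingrid; nothing in the story world is producing it and Nadia can't hear it → meta-diegetic.
Sound (3): a subjective body sound — Ingrid's private perception, inaudible to Nadia, so meta-diegetic.
Sound (4): it accompanies on-screen graphics, not anything inside the story world, so non-diegetic.
So 1 of the 4 is non-diegetic: (4).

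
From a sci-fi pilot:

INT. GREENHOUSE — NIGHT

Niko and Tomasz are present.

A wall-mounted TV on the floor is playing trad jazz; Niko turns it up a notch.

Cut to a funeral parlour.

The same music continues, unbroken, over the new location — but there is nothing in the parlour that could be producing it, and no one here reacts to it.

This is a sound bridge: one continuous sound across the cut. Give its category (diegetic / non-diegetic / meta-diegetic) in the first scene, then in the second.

diegetic, non-diegetic

Scene one: a wall-mounted TV is an on-screen source and Niko reacts to it → diegetic.
Scene two: there is no source in the parlour and no one hears it — it's now underscore → non-diegetic.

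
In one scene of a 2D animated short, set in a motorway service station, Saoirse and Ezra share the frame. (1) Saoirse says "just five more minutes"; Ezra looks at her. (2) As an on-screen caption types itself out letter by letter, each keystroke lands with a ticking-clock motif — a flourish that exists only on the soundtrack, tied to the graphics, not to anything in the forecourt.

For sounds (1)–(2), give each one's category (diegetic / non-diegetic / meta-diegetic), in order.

(1) is diegetic: spoken by a character present in the story world.
(2) is non-diegetic: the caption isn't part of the story world, so neither is the sound tied to it.

diegetic, non-diegetic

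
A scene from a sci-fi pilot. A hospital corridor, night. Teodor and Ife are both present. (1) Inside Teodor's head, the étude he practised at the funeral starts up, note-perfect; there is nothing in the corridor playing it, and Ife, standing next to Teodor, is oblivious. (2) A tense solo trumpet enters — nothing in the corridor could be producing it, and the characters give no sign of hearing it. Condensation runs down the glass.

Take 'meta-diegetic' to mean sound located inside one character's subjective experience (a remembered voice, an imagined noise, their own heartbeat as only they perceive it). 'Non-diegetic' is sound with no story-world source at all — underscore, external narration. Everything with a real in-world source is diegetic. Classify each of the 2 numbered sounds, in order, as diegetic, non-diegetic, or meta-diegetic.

meta-diegetic, non-diegetic

(1) is meta-diegetic: the music is a memory playing inside Teodor's mind alone; no real-world source, Ife can't hear it.
(2) is non-diegetic: it has no source in the story world and no character can hear it — it's underscore.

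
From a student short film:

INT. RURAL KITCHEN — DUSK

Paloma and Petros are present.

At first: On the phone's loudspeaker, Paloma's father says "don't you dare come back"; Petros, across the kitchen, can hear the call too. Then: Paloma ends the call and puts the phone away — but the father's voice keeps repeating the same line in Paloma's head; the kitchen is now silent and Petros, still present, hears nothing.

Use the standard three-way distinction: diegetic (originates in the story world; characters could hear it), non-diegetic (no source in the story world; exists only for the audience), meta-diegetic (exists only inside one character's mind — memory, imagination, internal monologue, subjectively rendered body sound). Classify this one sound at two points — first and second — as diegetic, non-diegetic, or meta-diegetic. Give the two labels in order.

diegetic, meta-diegetic

First: the loudspeaker is an in-world source; both Paloma and Petros hear the call → diegetic.
Second: with the phone off, the voice continues only as Paloma's private mental replay — Petros can't hear it → meta-diegetic.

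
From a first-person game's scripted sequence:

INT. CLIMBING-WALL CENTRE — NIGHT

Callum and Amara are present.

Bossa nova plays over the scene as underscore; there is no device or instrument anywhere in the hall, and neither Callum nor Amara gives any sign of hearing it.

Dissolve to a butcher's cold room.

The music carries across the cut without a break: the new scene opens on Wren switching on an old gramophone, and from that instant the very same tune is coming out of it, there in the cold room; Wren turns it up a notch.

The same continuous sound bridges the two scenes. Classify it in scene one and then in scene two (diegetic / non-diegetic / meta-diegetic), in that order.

non-diegetic, diegetic

Scene one: there's no in-world source anywhere and no character hears it — underscore for the audience only → non-diegetic.
Scene two: once Wren turns on an old gramophone, the music has a real source in the story world and Wren reacts to it → diegetic.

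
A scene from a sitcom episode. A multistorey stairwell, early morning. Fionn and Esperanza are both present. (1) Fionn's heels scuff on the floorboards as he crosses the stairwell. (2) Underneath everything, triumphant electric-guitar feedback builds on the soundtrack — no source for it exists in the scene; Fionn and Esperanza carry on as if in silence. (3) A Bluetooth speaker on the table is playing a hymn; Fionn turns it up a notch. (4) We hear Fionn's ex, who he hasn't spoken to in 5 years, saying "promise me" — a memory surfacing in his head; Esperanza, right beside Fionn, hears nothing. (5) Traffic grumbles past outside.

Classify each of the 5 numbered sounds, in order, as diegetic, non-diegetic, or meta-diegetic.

(1) Fionn's footsteps are produced in the story world → diegetic.
(2) nothing in the stairwell produces it and the characters don't hear it — pure soundtrack → non-diegetic.
(3) a Bluetooth speaker is a physical source in the scene and Fionn reacts to it → diegetic.
Sound (4): a remembered line, private to Fionn — not present in the room, not audible to Esperanza, so meta-diegetic.
(5) is diegetic: ambient/room sound belonging to the story's physical space.

diegetic, non-diegetic, diegetic, meta-diegetic, diegetic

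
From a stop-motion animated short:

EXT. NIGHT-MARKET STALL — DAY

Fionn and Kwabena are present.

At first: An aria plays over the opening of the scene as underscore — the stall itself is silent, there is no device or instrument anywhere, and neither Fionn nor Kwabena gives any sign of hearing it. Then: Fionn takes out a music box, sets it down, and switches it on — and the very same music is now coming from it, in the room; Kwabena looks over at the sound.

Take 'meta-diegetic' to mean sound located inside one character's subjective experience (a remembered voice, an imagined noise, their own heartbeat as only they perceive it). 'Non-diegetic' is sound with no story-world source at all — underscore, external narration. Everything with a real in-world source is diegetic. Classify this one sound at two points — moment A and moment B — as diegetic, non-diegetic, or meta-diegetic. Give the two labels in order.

Moment A: no in-world source exists and no character can hear it — underscore → non-diegetic.
Moment B: a music box is now a real source in the story world and the characters hear it → diegetic.

non-diegetic, diegetic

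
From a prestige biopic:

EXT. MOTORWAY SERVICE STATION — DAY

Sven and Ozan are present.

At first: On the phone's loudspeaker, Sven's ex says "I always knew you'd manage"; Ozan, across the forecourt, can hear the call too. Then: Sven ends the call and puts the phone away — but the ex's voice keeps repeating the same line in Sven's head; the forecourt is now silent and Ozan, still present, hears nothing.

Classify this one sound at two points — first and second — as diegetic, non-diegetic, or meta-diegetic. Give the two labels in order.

First: the loudspeaker is an in-world source; both Sven and Ozan hear the call → diegetic.
Second: with the phone off, the voice continues only as Sven's private mental replay — Ozan can't hear it → meta-diegetic.

diegetic, meta-diegetic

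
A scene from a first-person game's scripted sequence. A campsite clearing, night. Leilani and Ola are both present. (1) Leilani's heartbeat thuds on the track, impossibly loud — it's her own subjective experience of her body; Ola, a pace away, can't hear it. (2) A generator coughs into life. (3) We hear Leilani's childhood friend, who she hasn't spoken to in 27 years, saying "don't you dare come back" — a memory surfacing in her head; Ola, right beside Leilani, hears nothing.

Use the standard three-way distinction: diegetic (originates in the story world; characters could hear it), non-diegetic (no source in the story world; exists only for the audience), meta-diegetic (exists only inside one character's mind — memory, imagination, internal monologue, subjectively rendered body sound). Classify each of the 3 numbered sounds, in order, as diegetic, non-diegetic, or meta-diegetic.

Sound (1): it's Leilani's internal bodily sensation rendered as sound; only Leilani 'hears' it, so meta-diegetic.
(2) the sound comes from a generator physically present in the location → diegetic.
(3) is meta-diegetic: the voice is a memory playing only inside Leilani's mind; Ola can't hear it.

meta-diegetic, diegetic, meta-diegetic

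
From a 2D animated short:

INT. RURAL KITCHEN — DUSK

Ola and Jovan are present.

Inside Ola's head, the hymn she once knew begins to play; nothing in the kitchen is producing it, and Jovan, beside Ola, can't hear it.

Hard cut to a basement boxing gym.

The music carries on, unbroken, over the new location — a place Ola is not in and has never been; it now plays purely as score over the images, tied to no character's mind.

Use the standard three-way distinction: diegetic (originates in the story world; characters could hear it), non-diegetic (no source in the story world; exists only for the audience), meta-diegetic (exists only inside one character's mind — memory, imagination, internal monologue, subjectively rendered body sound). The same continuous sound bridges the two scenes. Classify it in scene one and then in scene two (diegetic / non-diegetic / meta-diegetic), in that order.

meta-diegetic, non-diegetic

Scene one: the music exists only inside Ola's mind; Jovan can't hear it → meta-diegetic.
Scene two: it's detached from Ola entirely and plays over unrelated images with no in-world source — conventional underscore → non-diegetic.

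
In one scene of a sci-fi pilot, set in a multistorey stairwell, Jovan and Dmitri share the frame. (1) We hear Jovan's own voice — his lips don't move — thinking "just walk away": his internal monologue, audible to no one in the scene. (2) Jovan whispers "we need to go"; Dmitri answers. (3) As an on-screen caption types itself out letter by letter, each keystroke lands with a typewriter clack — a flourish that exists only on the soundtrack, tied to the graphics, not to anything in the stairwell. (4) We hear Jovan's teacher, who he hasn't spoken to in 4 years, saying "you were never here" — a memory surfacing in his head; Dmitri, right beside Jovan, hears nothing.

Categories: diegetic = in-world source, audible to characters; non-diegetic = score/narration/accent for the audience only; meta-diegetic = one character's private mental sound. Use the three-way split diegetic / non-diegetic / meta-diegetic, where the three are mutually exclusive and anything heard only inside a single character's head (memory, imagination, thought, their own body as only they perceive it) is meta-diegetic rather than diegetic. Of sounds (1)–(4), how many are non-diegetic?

(1) Jovan's thought-voice: a private mental sound no other character can hear → meta-diegetic.
(2) spoken by a character present in the story world → diegetic.
Sound (3): sound married to a title/caption — outside the diegesis by definition, so non-diegetic.
(4) is meta-diegetic: a remembered line, private to Jovan — not present in the room, not audible to Dmitri.
Non-diegetic: (3) — that's 1.

1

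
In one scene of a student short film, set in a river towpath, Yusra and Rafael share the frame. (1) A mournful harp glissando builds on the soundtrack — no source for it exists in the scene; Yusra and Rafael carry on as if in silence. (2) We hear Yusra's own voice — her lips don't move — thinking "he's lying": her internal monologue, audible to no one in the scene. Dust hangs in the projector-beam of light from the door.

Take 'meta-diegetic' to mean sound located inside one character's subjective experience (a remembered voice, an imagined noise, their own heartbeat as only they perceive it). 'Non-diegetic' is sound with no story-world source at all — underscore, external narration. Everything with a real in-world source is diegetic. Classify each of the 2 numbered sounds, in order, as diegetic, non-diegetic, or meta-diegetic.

(1) is non-diegetic: score with no on-screen or off-screen source; it exists for the audience alone.
(2) Yusra's thought-voice: a private mental sound no other character can hear → meta-diegetic.

non-diegetic, meta-diegetic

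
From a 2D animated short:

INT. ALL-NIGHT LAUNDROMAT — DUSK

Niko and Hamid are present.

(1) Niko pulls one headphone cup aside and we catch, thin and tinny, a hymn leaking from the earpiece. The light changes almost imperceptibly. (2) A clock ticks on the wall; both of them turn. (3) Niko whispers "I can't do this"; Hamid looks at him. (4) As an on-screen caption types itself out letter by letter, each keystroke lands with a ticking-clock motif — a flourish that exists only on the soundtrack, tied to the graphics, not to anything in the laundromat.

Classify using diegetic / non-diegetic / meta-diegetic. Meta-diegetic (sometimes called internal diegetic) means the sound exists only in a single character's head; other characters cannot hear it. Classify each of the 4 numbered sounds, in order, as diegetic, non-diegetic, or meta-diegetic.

diegetic, diegetic, diegetic, non-diegetic

(1) is diegetic: it's leaking from a physical pair of headphones in the scene.
(2) is diegetic: an in-world source (a clock); characters could hear it.
(3) on-screen dialogue — Niko speaks and Hamid is there to hear → diegetic.
(4) is non-diegetic: sound married to a title/caption — outside the diegesis by definition.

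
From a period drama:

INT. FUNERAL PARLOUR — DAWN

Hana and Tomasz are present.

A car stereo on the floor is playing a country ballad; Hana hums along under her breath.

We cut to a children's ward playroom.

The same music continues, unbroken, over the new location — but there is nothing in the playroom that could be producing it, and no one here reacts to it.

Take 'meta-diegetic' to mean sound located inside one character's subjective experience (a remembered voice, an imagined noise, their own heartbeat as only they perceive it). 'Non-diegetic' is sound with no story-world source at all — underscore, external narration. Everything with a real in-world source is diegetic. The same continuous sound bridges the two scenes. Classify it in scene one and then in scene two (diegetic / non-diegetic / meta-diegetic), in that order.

Scene one: a car stereo is an on-screen source and Hana reacts to it → diegetic.
Scene two: there is no source in the playroom and no one hears it — it's now underscore → non-diegetic.

diegetic, non-diegetic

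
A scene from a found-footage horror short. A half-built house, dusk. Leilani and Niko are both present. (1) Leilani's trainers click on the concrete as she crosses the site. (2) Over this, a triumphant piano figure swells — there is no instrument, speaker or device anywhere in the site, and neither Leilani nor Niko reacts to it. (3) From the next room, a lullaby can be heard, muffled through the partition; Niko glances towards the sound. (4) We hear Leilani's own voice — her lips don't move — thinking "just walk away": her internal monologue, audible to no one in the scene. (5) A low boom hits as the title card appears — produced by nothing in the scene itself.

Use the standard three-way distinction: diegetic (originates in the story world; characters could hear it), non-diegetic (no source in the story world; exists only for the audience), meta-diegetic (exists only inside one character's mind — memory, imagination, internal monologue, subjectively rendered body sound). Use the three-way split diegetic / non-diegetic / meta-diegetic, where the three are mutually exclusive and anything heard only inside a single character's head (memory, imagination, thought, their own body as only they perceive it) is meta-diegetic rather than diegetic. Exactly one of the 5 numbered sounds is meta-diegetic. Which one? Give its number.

4

(1) a character's body making contact with the set — an in-world sound → diegetic.
Sound (2): nothing in the site produces it and the characters don't hear it — pure soundtrack, so non-diegetic.
Sound (3): the music has an off-screen but real-world source and a character hears it, so diegetic.
(4) is meta-diegetic: internal monologue — inside Leilani's mind, not spoken into the scene.
(5) is non-diegetic: an editorial stinger — it belongs to the cut, not the story world.
Only (4) is meta-diegetic.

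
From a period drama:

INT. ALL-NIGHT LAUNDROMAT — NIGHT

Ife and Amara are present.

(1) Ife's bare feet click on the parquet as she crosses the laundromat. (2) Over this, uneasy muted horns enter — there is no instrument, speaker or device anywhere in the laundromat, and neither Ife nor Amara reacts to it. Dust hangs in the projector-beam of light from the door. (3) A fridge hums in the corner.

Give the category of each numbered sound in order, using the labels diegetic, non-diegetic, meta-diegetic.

diegetic, non-diegetic, diegetic

Sound (1): Ife's footsteps are produced in the story world, so diegetic.
(2) it has no source in the story world and no character can hear it — it's underscore → non-diegetic.
(3) is diegetic: ambient/room sound belonging to the story's physical space.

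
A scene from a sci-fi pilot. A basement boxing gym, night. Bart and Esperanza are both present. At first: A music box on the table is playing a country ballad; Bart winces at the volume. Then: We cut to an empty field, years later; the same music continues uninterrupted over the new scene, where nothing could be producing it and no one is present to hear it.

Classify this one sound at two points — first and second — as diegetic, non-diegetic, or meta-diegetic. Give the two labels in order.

First: a music box is a real in-scene source and Bart reacts to it → diegetic.
Second: there is no longer any in-world source and no one can hear it — it has become underscore → non-diegetic.

diegetic, non-diegetic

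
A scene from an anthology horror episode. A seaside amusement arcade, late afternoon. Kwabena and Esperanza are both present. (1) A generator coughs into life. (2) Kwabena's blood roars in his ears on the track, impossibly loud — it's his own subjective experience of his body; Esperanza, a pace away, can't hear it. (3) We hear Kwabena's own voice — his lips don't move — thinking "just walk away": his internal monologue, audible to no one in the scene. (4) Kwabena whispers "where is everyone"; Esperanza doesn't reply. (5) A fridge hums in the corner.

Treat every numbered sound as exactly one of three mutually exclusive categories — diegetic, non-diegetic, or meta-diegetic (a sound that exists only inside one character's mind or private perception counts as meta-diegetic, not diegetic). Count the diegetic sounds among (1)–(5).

3

(1) is diegetic: the sound comes from a generator physically present in the location.
(2) point-of-audition from inside Kwabena's body; not a sound in the room → meta-diegetic.
(3) is meta-diegetic: internal monologue — inside Kwabena's mind, not spoken into the scene.
(4) Kwabena is a character speaking aloud in the scene → diegetic.
(5) is diegetic: ambient/room sound belonging to the story's physical space.
So 3 of the 5 are diegetic: (1), (4), (5).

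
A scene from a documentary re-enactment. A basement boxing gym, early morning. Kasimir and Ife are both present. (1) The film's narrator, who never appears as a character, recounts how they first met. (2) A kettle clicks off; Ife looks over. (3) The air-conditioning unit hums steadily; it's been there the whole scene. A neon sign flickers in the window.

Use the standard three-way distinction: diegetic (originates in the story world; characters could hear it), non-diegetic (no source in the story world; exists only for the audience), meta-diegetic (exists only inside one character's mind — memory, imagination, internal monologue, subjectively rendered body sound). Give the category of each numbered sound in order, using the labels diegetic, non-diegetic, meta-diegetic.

non-diegetic, diegetic, diegetic

(1) is non-diegetic: external voice-over — not a character, not heard by anyone in the scene.
(2) is diegetic: a kettle is a real object/event in the scene's world.
(3) is diegetic: ambient/room sound belonging to the story's physical space.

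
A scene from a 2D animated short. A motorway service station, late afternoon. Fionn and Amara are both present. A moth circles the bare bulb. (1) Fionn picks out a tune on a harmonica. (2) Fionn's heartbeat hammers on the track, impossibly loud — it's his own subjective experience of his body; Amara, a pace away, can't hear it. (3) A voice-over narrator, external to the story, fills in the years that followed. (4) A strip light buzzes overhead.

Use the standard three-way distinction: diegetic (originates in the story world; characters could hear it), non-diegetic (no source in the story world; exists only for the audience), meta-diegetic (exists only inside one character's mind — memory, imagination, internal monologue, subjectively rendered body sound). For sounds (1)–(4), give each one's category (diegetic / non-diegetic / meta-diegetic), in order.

diegetic, meta-diegetic, non-diegetic, diegetic

(1) is diegetic: the instrument and the performer are both in the scene.
(2) is meta-diegetic: point-of-audition from inside Fionn's body; not a sound in the room.
(3) is non-diegetic: commentary laid over the scene from outside the fiction.
Sound (4): ambient/room sound belonging to the story's physical space, so diegetic.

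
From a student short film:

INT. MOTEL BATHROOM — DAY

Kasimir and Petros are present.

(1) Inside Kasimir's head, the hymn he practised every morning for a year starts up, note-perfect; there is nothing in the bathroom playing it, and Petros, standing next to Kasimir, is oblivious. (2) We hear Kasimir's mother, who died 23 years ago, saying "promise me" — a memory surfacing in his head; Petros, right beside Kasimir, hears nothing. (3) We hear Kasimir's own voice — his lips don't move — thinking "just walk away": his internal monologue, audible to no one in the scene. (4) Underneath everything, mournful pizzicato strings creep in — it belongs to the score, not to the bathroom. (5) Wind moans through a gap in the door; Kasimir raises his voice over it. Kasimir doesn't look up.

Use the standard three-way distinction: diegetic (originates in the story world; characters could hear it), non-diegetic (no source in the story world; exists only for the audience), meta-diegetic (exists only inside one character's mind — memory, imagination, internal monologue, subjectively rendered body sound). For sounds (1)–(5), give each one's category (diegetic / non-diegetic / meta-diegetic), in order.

meta-diegetic, meta-diegetic, meta-diegetic, non-diegetic, diegetic

(1) is meta-diegetic: the music is a memory playing inside Kasimir's mind alone; no real-world source, Petros can't hear it.
Sound (2): it's Kasimir's recollection rendered as sound; the other character can't hear it, so meta-diegetic.
(3) is meta-diegetic: it's Kasimir's unspoken thought, heard only by the audience via his subjectivity.
(4) it has no source in the story world and no character can hear it — it's underscore → non-diegetic.
Sound (5): wind is part of the location's real environment, so diegetic.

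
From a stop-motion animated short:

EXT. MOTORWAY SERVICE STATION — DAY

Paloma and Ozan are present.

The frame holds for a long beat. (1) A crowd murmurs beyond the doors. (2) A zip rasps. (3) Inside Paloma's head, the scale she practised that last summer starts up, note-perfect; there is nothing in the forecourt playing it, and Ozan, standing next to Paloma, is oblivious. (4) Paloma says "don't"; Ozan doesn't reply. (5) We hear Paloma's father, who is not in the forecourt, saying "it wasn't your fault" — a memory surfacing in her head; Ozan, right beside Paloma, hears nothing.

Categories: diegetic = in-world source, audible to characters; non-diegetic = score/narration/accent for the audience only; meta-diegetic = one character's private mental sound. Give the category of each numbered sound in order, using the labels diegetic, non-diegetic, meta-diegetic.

diegetic, diegetic, meta-diegetic, diegetic, meta-diegetic

(1) a crowd is part of the location's real environment → diegetic.
Sound (2): the sound comes from a zip physically present in the location, so diegetic.
(3) it lives in Paloma's subjectivity, not in the forecourt → meta-diegetic.
(4) spoken by a character present in the story world → diegetic.
(5) is meta-diegetic: a remembered line, private to Paloma — not present in the room, not audible to Ozan.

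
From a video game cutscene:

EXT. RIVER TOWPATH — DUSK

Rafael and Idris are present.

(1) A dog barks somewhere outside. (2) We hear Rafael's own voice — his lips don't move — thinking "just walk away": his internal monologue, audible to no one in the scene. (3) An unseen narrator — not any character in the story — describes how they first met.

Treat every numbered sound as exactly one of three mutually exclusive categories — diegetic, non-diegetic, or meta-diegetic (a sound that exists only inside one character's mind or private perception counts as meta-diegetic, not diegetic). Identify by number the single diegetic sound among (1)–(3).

1

(1) is diegetic: the sound comes from a dog physically present in the location.
Sound (2): internal monologue — inside Rafael's mind, not spoken into the scene, so meta-diegetic.
Sound (3): commentary laid over the scene from outside the fiction, so non-diegetic.
Only (1) is diegetic.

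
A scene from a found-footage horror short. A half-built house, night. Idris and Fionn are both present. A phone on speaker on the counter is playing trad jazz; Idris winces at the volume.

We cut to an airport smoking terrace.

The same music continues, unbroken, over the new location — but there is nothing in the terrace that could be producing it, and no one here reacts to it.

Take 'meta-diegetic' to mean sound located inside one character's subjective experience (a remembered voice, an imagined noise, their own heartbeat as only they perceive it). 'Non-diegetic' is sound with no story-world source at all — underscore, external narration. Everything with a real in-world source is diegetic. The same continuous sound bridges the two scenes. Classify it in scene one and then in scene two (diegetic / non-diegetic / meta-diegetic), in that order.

Scene one: a phone on speaker is an on-screen source and Idris reacts to it → diegetic.
Scene two: there is no source in the terrace and no one hears it — it's now underscore → non-diegetic.

diegetic, non-diegetic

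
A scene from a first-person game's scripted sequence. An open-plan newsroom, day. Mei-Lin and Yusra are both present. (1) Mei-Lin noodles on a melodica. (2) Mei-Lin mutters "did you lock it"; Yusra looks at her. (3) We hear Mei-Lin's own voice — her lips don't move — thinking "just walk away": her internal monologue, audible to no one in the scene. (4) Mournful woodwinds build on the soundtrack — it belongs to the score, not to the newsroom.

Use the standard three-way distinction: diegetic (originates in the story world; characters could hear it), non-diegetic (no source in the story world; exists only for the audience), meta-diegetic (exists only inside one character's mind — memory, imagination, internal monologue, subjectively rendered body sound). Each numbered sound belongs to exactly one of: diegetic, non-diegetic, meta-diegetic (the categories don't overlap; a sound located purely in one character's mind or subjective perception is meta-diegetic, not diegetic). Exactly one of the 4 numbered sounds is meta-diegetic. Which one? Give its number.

(1) Mei-Lin is producing the music live, in the story world → diegetic.
Sound (2): on-screen dialogue — Mei-Lin speaks and Yusra is there to hear, so diegetic.
(3) Mei-Lin's thought-voice: a private mental sound no other character can hear → meta-diegetic.
Sound (4): nothing in the newsroom produces it and the characters don't hear it — pure soundtrack, so non-diegetic.
Only (3) is meta-diegetic.

3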